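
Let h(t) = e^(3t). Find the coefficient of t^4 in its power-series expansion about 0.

27/8

h(0) = 1
h′(0) = 3
h′′(0) = 9
h′′′(0) = 27
h^(4)(0) = 81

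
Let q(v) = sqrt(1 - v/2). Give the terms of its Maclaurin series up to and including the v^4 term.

Compute the successive derivatives at the expansion point and divide by k!.

-5*v^4/2048 - v^3/128 - v^2/32 - v/4 + 1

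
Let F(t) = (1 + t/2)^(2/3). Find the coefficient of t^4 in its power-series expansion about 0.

-7/3888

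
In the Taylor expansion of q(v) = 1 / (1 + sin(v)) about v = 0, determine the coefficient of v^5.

Expand as Σ (-1)^k u^k with u equal to the inner function's series.
q(0) = 1
q′(0) = -1
q′′(0) = 2
q′′′(0) = -5
q^(4)(0) = 16
q^(5)(0) = -61

-61/120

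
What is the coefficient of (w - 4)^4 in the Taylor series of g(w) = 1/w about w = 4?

1/1024

Apply the Taylor formula c_k = f^(k)(a)/k!.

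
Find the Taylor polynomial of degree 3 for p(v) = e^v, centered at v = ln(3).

p(ln(3)) = 3
p′(ln(3)) = 3
p′′(ln(3)) = 3
p′′′(ln(3)) = 3

(v - ln(3))^3/2 + 3*(v - ln(3))^2/2 + 3*(v - ln(3)) + 3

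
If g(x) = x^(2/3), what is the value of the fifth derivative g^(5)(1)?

560/243

Compute the successive derivatives at the expansion point and divide by k!.
From the series, [(x - 1)^5] g = 14/729; multiply by 5! = 120 to get 560/243.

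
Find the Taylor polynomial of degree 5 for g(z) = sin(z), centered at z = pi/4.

Use the known series and substitute for the argument.

sqrt(2)*(z - pi/4)^5/240 + sqrt(2)*(z - pi/4)^4/48 - sqrt(2)*(z - pi/4)^3/12 - sqrt(2)*(z - pi/4)^2/4 + sqrt(2)*(z - pi/4)/2 + sqrt(2)/2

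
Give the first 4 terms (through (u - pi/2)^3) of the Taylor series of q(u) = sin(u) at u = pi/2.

q(pi/2) = 1
q′(pi/2) = 0
q′′(pi/2) = -1
q′′′(pi/2) = 0

1 - (u - pi/2)^2/2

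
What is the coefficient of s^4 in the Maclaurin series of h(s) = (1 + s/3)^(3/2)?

h(0) = 1
h′(0) = 1/2
h′′(0) = 1/12
h′′′(0) = -1/72
h^(4)(0) = 1/144

1/3456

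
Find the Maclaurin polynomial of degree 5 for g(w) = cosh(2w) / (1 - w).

Take the Cauchy product of the two expansions.
g(0) = 1
g′(0) = 1
g′′(0) = 6
g′′′(0) = 18
g^(4)(0) = 88
g^(5)(0) = 440

11*w^5/3 + 11*w^4/3 + 3*w^3 + 3*w^2 + w + 1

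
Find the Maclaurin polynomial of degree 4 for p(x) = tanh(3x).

Use the known series and substitute for the argument.

-9*x^3 + 3*x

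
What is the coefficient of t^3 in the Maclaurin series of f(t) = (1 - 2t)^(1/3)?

[t^0] = 1;  [t^1] = -2/3;  [t^2] = -4/9;  [t^3] = -40/81.

-40/81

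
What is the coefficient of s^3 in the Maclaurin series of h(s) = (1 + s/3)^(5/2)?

h(0) = 1
h′(0) = 5/6
h′′(0) = 5/12
h′′′(0) = 5/72
So c_3 = h′′′(0)/3! = 5/432.

5/432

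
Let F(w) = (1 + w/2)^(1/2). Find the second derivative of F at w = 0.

-1/16

The coefficient of w^2 in the expansion is -1/32, so F′′(0) = 2! * (-1/32) = -1/16.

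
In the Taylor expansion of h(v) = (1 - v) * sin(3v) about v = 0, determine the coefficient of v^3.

-9/2

Multiply each power in the prefactor through the base expansion.
h(0) = 0
h′(0) = 3
h′′(0) = -6
h′′′(0) = -27
So c_3 = h′′′(0)/3! = -9/2.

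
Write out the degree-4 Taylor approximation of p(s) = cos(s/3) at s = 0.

s^4/1944 - s^2/18 + 1

[s^0] = 1;  [s^1] = 0;  [s^2] = -1/18;  [s^3] = 0;  [s^4] = 1/1944.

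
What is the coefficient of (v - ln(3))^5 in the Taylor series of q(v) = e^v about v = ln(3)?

1/40

Differentiate repeatedly and evaluate at the center.
[(v - ln(3))^0] = 3;  [(v - ln(3))^1] = 3;  [(v - ln(3))^2] = 3/2;  [(v - ln(3))^3] = 1/2;  [(v - ln(3))^4] = 1/8;  [(v - ln(3))^5] = 1/40.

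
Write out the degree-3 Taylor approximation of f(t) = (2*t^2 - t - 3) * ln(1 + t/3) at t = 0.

37*t^3/54 - t^2/6 - t

Shift and add copies of the series according to the polynomial's terms.
f(0) = 0
f′(0) = -1
f′′(0) = -1/3
f′′′(0) = 37/9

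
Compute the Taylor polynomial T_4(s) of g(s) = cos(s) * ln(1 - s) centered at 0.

Multiply the two series term by term and collect like powers.
g(0) = 0
g′(0) = -1
g′′(0) = -1
g′′′(0) = 1
g^(4)(0) = 0
Then c_k = g^(k)(0)/k! gives each Taylor coefficient.

s^3/6 - s^2/2 - s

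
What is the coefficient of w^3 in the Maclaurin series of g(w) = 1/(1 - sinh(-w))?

-7/6

Let u equal the inner series; expand the outer function in u and truncate.
g(0) = 1
g′(0) = -1
g′′(0) = 2
g′′′(0) = -7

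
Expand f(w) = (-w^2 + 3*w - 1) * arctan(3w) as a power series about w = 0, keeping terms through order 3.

6*w^3 + 9*w^2 - 3*w

Distribute the polynomial across the series and collect like powers.
f(0) = 0
f′(0) = -3
f′′(0) = 18
f′′′(0) = 36
Dividing each by k! gives the coefficients c_0, ..., c_3.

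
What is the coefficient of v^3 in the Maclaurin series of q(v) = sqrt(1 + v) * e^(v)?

Write out both Maclaurin series and multiply, keeping only the needed powers.
q(0) = 1
q′(0) = 3/2
q′′(0) = 7/4
q′′′(0) = 17/8

17/48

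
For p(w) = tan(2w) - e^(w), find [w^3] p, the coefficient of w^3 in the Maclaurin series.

5/2

Expand each term separately and add.
p(0) = -1
p′(0) = 1
p′′(0) = -1
p′′′(0) = 15
So c_3 = p′′′(0)/3! = 5/2.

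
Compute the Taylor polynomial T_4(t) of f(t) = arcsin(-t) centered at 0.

-t^3/6 - t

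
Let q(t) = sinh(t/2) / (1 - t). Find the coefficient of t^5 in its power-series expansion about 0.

Write out both Maclaurin series and multiply, keeping only the needed powers.
q(0) = 0
q′(0) = 1/2
q′′(0) = 1
q′′′(0) = 25/8
q^(4)(0) = 25/2
q^(5)(0) = 2001/32
So c_5 = q^(5)(0)/5! = 667/1280.

667/1280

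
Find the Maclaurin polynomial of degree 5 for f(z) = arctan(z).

Apply the Taylor formula c_k = f^(k)(a)/k!.
f(0) = 0
f′(0) = 1
f′′(0) = 0
f′′′(0) = -2
f^(4)(0) = 0
f^(5)(0) = 24

z^5/5 - z^3/3 + z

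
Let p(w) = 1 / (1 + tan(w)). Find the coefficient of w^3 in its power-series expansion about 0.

-4/3

Expand as Σ (-1)^k u^k with u equal to the inner function's series.
[w^0] = 1;  [w^1] = -1;  [w^2] = 1;  [w^3] = -4/3.
So c_3 = p′′′(0)/3! = -4/3.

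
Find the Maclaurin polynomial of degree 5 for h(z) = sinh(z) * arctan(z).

Write out both Maclaurin series and multiply, keeping only the needed powers.
h(0) = 0
h′(0) = 0
h′′(0) = 2
h′′′(0) = 0
h^(4)(0) = -4
h^(5)(0) = 0
The Taylor polynomial is Σ h^(k)(0)/k! · z^k.

-z^4/6 + z^2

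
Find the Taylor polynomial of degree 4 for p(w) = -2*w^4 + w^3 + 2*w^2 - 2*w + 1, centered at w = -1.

-2*(w + 1)^4 + 9*(w + 1)^3 - 13*(w + 1)^2 + 5*(w + 1) + 2

p(-1) = 2
p′(-1) = 5
p′′(-1) = -26
p′′′(-1) = 54
p^(4)(-1) = -48
Dividing each by k! gives the coefficients c_0, ..., c_4.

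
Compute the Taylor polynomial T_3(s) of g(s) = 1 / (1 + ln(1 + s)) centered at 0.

-7*s^3/3 + 3*s^2/2 - s + 1

Expand as Σ (-1)^k u^k with u equal to the inner function's series.
g(0) = 1
g′(0) = -1
g′′(0) = 3
g′′′(0) = -14
Dividing each by k! gives the coefficients c_0, ..., c_3.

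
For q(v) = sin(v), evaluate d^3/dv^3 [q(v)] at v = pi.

The coefficient of (v - pi)^3 in the expansion is 1/6, so q′′′(pi) = 3! * (1/6) = 1.

1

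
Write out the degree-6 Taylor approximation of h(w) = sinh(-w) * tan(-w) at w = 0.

Expand each factor separately, then convolve coefficients.
h(0) = 0
h′(0) = 0
h′′(0) = 2
h′′′(0) = 0
h^(4)(0) = 12
h^(5)(0) = 0
h^(6)(0) = 142
The Taylor polynomial is Σ h^(k)(0)/k! · w^k.

71*w^6/360 + w^4/2 + w^2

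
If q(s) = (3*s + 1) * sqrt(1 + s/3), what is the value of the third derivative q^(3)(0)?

-17/72

Distribute the polynomial across the series and collect like powers.
The coefficient of s^3 in the expansion is -17/432, so q′′′(0) = 3! * (-17/432) = -17/72.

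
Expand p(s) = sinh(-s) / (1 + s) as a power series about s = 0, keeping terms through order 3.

Expand each factor separately, then convolve coefficients.

-7*s^3/6 + s^2 - s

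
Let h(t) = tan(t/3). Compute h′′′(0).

2/27

From the series, [t^3] h = 1/81; multiply by 3! = 6 to get 2/27.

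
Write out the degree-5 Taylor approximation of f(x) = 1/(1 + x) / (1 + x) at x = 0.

Write out both Maclaurin series and multiply, keeping only the needed powers.
f(0) = 1
f′(0) = -2
f′′(0) = 6
f′′′(0) = -24
f^(4)(0) = 120
f^(5)(0) = -720
Dividing each by k! gives the coefficients c_0, ..., c_5.

-6*x^5 + 5*x^4 - 4*x^3 + 3*x^2 - 2*x + 1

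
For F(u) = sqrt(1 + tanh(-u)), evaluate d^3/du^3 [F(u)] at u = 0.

Plug the Maclaurin series of the inner function into that of the outer and collect terms.
From the series, [u^3] F = 5/48; multiply by 3! = 6 to get 5/8.

5/8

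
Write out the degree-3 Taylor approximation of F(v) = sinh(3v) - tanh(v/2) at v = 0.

Add the two expansions coefficient-wise.

109*v^3/24 + 5*v/2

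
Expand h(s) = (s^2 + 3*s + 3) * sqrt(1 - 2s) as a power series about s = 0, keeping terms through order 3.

-4*s^3 - 7*s^2/2 + 3

Distribute the polynomial across the series and collect like powers.
h(0) = 3
h′(0) = 0
h′′(0) = -7
h′′′(0) = -24
Then c_k = h^(k)(0)/k! gives each Taylor coefficient.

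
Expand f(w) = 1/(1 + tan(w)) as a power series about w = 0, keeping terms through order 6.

Let u equal the inner series; expand the outer function in u and truncate.
f(0) = 1
f′(0) = -1
f′′(0) = 2
f′′′(0) = -8
f^(4)(0) = 40
f^(5)(0) = -256
f^(6)(0) = 1952
Then c_k = f^(k)(0)/k! gives each Taylor coefficient.

122*w^6/45 - 32*w^5/15 + 5*w^4/3 - 4*w^3/3 + w^2 - w + 1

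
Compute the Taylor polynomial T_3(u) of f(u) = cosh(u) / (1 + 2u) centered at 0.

-9*u^3 + 9*u^2/2 - 2*u + 1

Expand each factor separately, then convolve coefficients.
f(0) = 1
f′(0) = -2
f′′(0) = 9
f′′′(0) = -54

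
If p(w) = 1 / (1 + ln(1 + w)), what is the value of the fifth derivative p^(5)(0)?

Write 1/(1+u) = 1 - u + u^2 - u^3 + ... and substitute the series for u.
From the series, [w^5] p = -347/60; multiply by 5! = 120 to get -694.

-694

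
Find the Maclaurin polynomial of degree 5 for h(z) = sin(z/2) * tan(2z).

31*z^4/24 + z^2

Multiply the two series term by term and collect like powers.
h(0) = 0
h′(0) = 0
h′′(0) = 2
h′′′(0) = 0
h^(4)(0) = 31
h^(5)(0) = 0
Dividing each by k! gives the coefficients c_0, ..., c_5.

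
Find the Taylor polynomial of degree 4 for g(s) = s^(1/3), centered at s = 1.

[(s - 1)^0] = 1;  [(s - 1)^1] = 1/3;  [(s - 1)^2] = -1/9;  [(s - 1)^3] = 5/81;  [(s - 1)^4] = -10/243.

-10*(s - 1)^4/243 + 5*(s - 1)^3/81 - (s - 1)^2/9 + (s - 1)/3 + 1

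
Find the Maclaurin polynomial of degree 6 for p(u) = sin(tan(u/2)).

-u^5/1280 + u^3/48 + u/2

Plug the Maclaurin series of the inner function into that of the outer and collect terms.
p(0) = 0
p′(0) = 1/2
p′′(0) = 0
p′′′(0) = 1/8
p^(4)(0) = 0
p^(5)(0) = -3/32
p^(6)(0) = 0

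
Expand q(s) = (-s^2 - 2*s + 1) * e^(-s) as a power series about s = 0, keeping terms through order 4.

-s^4/8 - s^3/6 + 3*s^2/2 - 3*s + 1

Multiply each power in the prefactor through the base expansion.
[s^0] = 1;  [s^1] = -3;  [s^2] = 3/2;  [s^3] = -1/6;  [s^4] = -1/8.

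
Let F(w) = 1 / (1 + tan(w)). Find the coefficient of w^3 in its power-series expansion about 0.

Use the geometric series for the reciprocal, then substitute.
F(0) = 1
F′(0) = -1
F′′(0) = 2
F′′′(0) = -8
Dividing each by k! gives the coefficients c_0, ..., c_3.

-4/3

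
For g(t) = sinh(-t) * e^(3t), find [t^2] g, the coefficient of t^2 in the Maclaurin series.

Multiply the two series term by term and collect like powers.
g(0) = 0
g′(0) = -1
g′′(0) = -6
The Taylor polynomial is Σ g^(k)(0)/k! · t^k.

-3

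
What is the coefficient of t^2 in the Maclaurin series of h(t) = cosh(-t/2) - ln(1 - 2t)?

Expand each term separately and add.
h(0) = 1
h′(0) = 2
h′′(0) = 17/4

17/8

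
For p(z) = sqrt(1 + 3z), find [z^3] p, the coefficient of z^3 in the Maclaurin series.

27/16

p(0) = 1
p′(0) = 3/2
p′′(0) = -9/4
p′′′(0) = 81/8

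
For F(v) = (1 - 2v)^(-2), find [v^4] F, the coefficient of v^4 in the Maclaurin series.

c_4 = F^(4)(0)/4! = 80.

80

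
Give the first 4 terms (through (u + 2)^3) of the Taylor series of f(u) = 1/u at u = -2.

-(u + 2)^3/16 - (u + 2)^2/8 - (u + 2)/4 - 1/2

f(-2) = -1/2
f′(-2) = -1/4
f′′(-2) = -1/4
f′′′(-2) = -3/8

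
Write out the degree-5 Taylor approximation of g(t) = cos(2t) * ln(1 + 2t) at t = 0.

12*t^5/5 - 4*t^3/3 - 2*t^2 + 2*t

Multiply the two series term by term and collect like powers.
g(0) = 0
g′(0) = 2
g′′(0) = -4
g′′′(0) = -8
g^(4)(0) = 0
g^(5)(0) = 288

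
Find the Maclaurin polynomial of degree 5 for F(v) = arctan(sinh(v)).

Compose series: expand the inner function first, then feed it into the outer expansion.
[v^0] = 0;  [v^1] = 1;  [v^2] = 0;  [v^3] = -1/6;  [v^4] = 0;  [v^5] = 1/24.

v^5/24 - v^3/6 + v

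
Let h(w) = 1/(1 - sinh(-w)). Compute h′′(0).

Compose series: expand the inner function first, then feed it into the outer expansion.
From the series, [w^2] h = 1; multiply by 2! = 2 to get 2.

2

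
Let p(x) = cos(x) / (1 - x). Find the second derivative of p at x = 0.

Expand 1/(denominator) as a geometric series and multiply by the numerator's series.
From the series, [x^2] p = 1/2; multiply by 2! = 2 to get 1.

1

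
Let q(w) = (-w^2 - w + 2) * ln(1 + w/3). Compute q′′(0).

-8/9

Multiply each power in the prefactor through the base expansion.
The coefficient of w^2 in the expansion is -4/9, so q′′(0) = 2! * (-4/9) = -8/9.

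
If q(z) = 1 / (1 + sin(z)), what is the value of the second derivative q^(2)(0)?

Use the geometric series for the reciprocal, then substitute.
The coefficient of z^2 in the expansion is 1, so q′′(0) = 2! * (1) = 2.

2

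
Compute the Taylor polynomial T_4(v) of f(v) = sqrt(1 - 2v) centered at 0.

-5*v^4/8 - v^3/2 - v^2/2 - v + 1

Use the known series and substitute for the argument.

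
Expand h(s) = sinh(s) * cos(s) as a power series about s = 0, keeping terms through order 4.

Expand each factor separately, then convolve coefficients.
[s^0] = 0;  [s^1] = 1;  [s^2] = 0;  [s^3] = -1/3;  [s^4] = 0.

-s^3/3 + s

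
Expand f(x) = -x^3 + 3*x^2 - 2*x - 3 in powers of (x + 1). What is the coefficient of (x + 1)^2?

6

Compute the successive derivatives at the expansion point and divide by k!.
f(-1) = 3
f′(-1) = -11
f′′(-1) = 12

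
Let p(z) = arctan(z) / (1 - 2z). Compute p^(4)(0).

Write out both Maclaurin series and multiply, keeping only the needed powers.
The coefficient of z^4 in the expansion is 22/3, so p^(4)(0) = 4! * (22/3) = 176.

176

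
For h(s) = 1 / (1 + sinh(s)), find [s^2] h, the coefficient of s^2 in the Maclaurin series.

Use the geometric series for the reciprocal, then substitute.
[s^0] = 1;  [s^1] = -1;  [s^2] = 1.

1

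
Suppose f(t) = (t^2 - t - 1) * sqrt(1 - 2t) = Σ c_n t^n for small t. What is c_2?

5/2

Distribute the polynomial across the series and collect like powers.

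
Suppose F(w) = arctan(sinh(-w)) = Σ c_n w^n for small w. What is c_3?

Substitute the inner expansion into the outer series and collect powers.
F(0) = 0
F′(0) = -1
F′′(0) = 0
F′′′(0) = 1
Dividing each by k! gives the coefficients c_0, ..., c_3.

1/6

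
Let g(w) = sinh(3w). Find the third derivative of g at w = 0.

27

Use the known series and substitute for the argument.
From the series, [w^3] g = 9/2; multiply by 3! = 6 to get 27.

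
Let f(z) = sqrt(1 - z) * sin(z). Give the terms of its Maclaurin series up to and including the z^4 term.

z^4/48 - 7*z^3/24 - z^2/2 + z

Write out both Maclaurin series and multiply, keeping only the needed powers.
f(0) = 0
f′(0) = 1
f′′(0) = -1
f′′′(0) = -7/4
f^(4)(0) = 1/2
The Taylor polynomial is Σ f^(k)(0)/k! · z^k.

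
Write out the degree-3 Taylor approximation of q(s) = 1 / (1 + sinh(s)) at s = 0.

Write 1/(1+u) = 1 - u + u^2 - u^3 + ... and substitute the series for u.
q(0) = 1
q′(0) = -1
q′′(0) = 2
q′′′(0) = -7
Dividing each by k! gives the coefficients c_0, ..., c_3.

-7*s^3/6 + s^2 - s + 1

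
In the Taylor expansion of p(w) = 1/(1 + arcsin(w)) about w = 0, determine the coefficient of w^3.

-7/6

Substitute the inner expansion into the outer series and collect powers.
p(0) = 1
p′(0) = -1
p′′(0) = 2
p′′′(0) = -7
So c_3 = p′′′(0)/3! = -7/6.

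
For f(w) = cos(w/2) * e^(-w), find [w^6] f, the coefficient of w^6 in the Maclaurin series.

Expand each factor separately, then convolve coefficients.

-13/5120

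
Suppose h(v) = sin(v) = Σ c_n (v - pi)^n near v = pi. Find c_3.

1/6

c_3 = h′′′(pi)/3! = 1/6.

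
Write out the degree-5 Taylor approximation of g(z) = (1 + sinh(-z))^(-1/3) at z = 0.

Compose series: expand the inner function first, then feed it into the outer expansion.
g(0) = 1
g′(0) = 1/3
g′′(0) = 4/9
g′′′(0) = 37/27
g^(4)(0) = 424/81
g^(5)(0) = 6241/243
Dividing each by k! gives the coefficients c_0, ..., c_5.

6241*z^5/29160 + 53*z^4/243 + 37*z^3/162 + 2*z^2/9 + z/3 + 1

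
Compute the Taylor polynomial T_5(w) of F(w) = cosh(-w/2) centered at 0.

[w^0] = 1;  [w^1] = 0;  [w^2] = 1/8;  [w^3] = 0;  [w^4] = 1/384;  [w^5] = 0.

w^4/384 + w^2/8 + 1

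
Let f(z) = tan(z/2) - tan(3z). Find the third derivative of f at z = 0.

-215/4

Expand each term separately and add.
The coefficient of z^3 in the expansion is -215/24, so f′′′(0) = 3! * (-215/24) = -215/4.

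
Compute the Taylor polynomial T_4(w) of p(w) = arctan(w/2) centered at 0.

-w^3/24 + w/2

p(0) = 0
p′(0) = 1/2
p′′(0) = 0
p′′′(0) = -1/4
p^(4)(0) = 0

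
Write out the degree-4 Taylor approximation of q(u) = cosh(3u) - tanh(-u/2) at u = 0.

Combine the two series term by term.
q(0) = 1
q′(0) = 1/2
q′′(0) = 9
q′′′(0) = -1/4
q^(4)(0) = 81
Dividing each by k! gives the coefficients c_0, ..., c_4.

27*u^4/8 - u^3/24 + 9*u^2/2 + u/2 + 1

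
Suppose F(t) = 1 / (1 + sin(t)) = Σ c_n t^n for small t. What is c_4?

Expand as Σ (-1)^k u^k with u equal to the inner function's series.
[t^0] = 1;  [t^1] = -1;  [t^2] = 1;  [t^3] = -5/6;  [t^4] = 2/3.
So c_4 = F^(4)(0)/4! = 2/3.

2/3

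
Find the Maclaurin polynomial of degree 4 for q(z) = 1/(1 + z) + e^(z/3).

Combine the two series term by term.
q(0) = 2
q′(0) = -2/3
q′′(0) = 19/9
q′′′(0) = -161/27
q^(4)(0) = 1945/81

1945*z^4/1944 - 161*z^3/162 + 19*z^2/18 - 2*z/3 + 2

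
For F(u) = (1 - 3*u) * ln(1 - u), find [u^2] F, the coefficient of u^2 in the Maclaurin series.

Multiply each power in the prefactor through the base expansion.
F(0) = 0
F′(0) = -1
F′′(0) = 5
So c_2 = F′′(0)/2! = 5/2.

5/2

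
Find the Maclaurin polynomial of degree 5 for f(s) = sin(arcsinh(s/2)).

s^5/192 - s^3/24 + s/2

Compose series: expand the inner function first, then feed it into the outer expansion.
f(0) = 0
f′(0) = 1/2
f′′(0) = 0
f′′′(0) = -1/4
f^(4)(0) = 0
f^(5)(0) = 5/8
The Taylor polynomial is Σ f^(k)(0)/k! · s^k.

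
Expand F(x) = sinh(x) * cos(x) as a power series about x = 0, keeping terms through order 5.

Write out both Maclaurin series and multiply, keeping only the needed powers.
[x^0] = 0;  [x^1] = 1;  [x^2] = 0;  [x^3] = -1/3;  [x^4] = 0;  [x^5] = -1/30.

-x^5/30 - x^3/3 + x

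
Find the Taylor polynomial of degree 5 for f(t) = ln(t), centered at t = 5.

(t - 5)^5/15625 - (t - 5)^4/2500 + (t - 5)^3/375 - (t - 5)^2/50 + (t - 5)/5 + ln(5)

Apply the Taylor formula c_k = f^(k)(a)/k!.
f(5) = ln(5)
f′(5) = 1/5
f′′(5) = -1/25
f′′′(5) = 2/125
f^(4)(5) = -6/625
f^(5)(5) = 24/3125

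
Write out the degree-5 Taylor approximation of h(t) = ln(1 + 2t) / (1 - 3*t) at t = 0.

Multiply the numerator's expansion by the denominator's geometric series.
h(0) = 0
h′(0) = 2
h′′(0) = 8
h′′′(0) = 88
h^(4)(0) = 960
h^(5)(0) = 15168
The Taylor polynomial is Σ h^(k)(0)/k! · t^k.

632*t^5/5 + 40*t^4 + 44*t^3/3 + 4*t^2 + 2*t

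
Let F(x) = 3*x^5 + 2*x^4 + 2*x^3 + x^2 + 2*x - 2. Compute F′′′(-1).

144

The coefficient of (x + 1)^3 in the expansion is 24, so F′′′(-1) = 3! * (24) = 144.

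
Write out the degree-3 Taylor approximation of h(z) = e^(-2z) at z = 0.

Apply the Taylor formula c_k = f^(k)(a)/k!.
h(0) = 1
h′(0) = -2
h′′(0) = 4
h′′′(0) = -8

-4*z^3/3 + 2*z^2 - 2*z + 1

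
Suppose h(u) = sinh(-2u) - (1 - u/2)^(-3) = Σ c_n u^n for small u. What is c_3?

-31/12

Combine the two series term by term.
h(0) = -1
h′(0) = -7/2
h′′(0) = -3
h′′′(0) = -31/2
Dividing each by k! gives the coefficients c_0, ..., c_3.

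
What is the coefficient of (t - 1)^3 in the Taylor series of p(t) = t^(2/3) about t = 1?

p(1) = 1
p′(1) = 2/3
p′′(1) = -2/9
p′′′(1) = 8/27

4/81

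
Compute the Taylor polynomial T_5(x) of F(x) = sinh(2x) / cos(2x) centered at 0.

48*x^5/5 + 16*x^3/3 + 2*x

Invert the denominator's series and multiply.
F(0) = 0
F′(0) = 2
F′′(0) = 0
F′′′(0) = 32
F^(4)(0) = 0
F^(5)(0) = 1152
Dividing each by k! gives the coefficients c_0, ..., c_5.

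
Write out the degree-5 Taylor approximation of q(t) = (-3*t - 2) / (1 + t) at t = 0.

Distribute the polynomial across the series and collect like powers.
q(0) = -2
q′(0) = -1
q′′(0) = 2
q′′′(0) = -6
q^(4)(0) = 24
q^(5)(0) = -120
The Taylor polynomial is Σ q^(k)(0)/k! · t^k.

-t^5 + t^4 - t^3 + t^2 - t - 2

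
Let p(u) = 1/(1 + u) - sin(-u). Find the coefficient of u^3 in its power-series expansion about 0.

Combine the two series term by term.
p(0) = 1
p′(0) = 0
p′′(0) = 2
p′′′(0) = -7

-7/6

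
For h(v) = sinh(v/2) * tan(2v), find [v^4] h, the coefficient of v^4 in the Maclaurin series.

Take the Cauchy product of the two expansions.

11/8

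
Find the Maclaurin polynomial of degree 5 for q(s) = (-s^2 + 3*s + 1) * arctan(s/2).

Multiply each power in the prefactor through the base expansion.
q(0) = 0
q′(0) = 1/2
q′′(0) = 3
q′′′(0) = -13/4
q^(4)(0) = -3
q^(5)(0) = 23/4

23*s^5/480 - s^4/8 - 13*s^3/24 + 3*s^2/2 + s/2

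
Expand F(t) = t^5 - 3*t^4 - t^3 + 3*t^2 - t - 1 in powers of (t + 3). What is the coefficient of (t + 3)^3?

Differentiate repeatedly and evaluate at the center.

125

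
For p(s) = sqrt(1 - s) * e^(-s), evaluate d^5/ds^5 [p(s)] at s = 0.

-107/32

Expand each factor separately, then convolve coefficients.
From the series, [s^5] p = -107/3840; multiply by 5! = 120 to get -107/32.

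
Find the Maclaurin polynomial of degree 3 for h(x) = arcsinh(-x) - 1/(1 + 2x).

Expand each term separately and add.
h(0) = -1
h′(0) = 1
h′′(0) = -8
h′′′(0) = 49

49*x^3/6 - 4*x^2 + x - 1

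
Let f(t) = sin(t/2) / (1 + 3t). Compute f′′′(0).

215/8

Take the Cauchy product of the two expansions.
From the series, [t^3] f = 215/48; multiply by 3! = 6 to get 215/8.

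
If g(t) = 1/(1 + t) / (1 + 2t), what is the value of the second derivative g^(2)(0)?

Write out both Maclaurin series and multiply, keeping only the needed powers.
From the series, [t^2] g = 7; multiply by 2! = 2 to get 14.

14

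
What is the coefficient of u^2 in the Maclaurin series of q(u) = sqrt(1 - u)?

-1/8

q(0) = 1
q′(0) = -1/2
q′′(0) = -1/4
Then c_k = q^(k)(0)/k! gives each Taylor coefficient.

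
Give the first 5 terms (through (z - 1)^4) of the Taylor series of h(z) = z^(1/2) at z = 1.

[(z - 1)^0] = 1;  [(z - 1)^1] = 1/2;  [(z - 1)^2] = -1/8;  [(z - 1)^3] = 1/16;  [(z - 1)^4] = -5/128.

-5*(z - 1)^4/128 + (z - 1)^3/16 - (z - 1)^2/8 + (z - 1)/2 + 1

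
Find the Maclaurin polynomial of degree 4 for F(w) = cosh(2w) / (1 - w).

11*w^4/3 + 3*w^3 + 3*w^2 + w + 1

Multiply the two series term by term and collect like powers.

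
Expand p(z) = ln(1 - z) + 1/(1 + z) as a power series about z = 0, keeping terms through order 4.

3*z^4/4 - 4*z^3/3 + z^2/2 - 2*z + 1

Combine the two series term by term.
p(0) = 1
p′(0) = -2
p′′(0) = 1
p′′′(0) = -8
p^(4)(0) = 18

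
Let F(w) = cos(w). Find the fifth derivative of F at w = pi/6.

-1/2

Use the known series and substitute for the argument.
The coefficient of (w - pi/6)^5 in the expansion is -1/240, so F^(5)(pi/6) = 5! * (-1/240) = -1/2.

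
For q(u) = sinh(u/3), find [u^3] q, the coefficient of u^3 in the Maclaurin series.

Differentiate repeatedly and evaluate at the center.
q(0) = 0
q′(0) = 1/3
q′′(0) = 0
q′′′(0) = 1/27
So c_3 = q′′′(0)/3! = 1/162.

1/162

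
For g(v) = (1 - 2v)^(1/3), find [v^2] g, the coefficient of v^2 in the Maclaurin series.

-4/9

g(0) = 1
g′(0) = -2/3
g′′(0) = -8/9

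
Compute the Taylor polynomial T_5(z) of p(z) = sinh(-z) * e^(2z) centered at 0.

-121*z^5/120 - 5*z^4/3 - 13*z^3/6 - 2*z^2 - z

Take the Cauchy product of the two expansions.
p(0) = 0
p′(0) = -1
p′′(0) = -4
p′′′(0) = -13
p^(4)(0) = -40
p^(5)(0) = -121
Dividing each by k! gives the coefficients c_0, ..., c_5.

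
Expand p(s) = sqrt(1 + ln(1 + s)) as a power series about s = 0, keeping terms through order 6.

Substitute the inner expansion into the outer series and collect powers.
[s^0] = 1;  [s^1] = 1/2;  [s^2] = -3/8;  [s^3] = 17/48;  [s^4] = -143/384;  [s^5] = 1609/3840;  [s^6] = -22819/46080.

-22819*s^6/46080 + 1609*s^5/3840 - 143*s^4/384 + 17*s^3/48 - 3*s^2/8 + s/2 + 1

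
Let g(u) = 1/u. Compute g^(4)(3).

8/81

The coefficient of (u - 3)^4 in the expansion is 1/243, so g^(4)(3) = 4! * (1/243) = 8/81.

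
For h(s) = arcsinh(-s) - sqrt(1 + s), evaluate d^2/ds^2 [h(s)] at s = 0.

1/4

Combine the two series term by term.
From the series, [s^2] h = 1/8; multiply by 2! = 2 to get 1/4.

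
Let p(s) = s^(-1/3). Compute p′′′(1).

Use the known series and substitute for the argument.
The coefficient of (s - 1)^3 in the expansion is -14/81, so p′′′(1) = 3! * (-14/81) = -28/27.

-28/27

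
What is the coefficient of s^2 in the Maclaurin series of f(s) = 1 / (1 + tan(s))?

1

Use the geometric series for the reciprocal, then substitute.
f(0) = 1
f′(0) = -1
f′′(0) = 2
So c_2 = f′′(0)/2! = 1.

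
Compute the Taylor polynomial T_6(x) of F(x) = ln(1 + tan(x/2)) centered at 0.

-31*x^6/2880 + x^5/48 - 7*x^4/192 + x^3/12 - x^2/8 + x/2

Let u equal the inner series; expand the outer function in u and truncate.
[x^0] = 0;  [x^1] = 1/2;  [x^2] = -1/8;  [x^3] = 1/12;  [x^4] = -7/192;  [x^5] = 1/48;  [x^6] = -31/2880.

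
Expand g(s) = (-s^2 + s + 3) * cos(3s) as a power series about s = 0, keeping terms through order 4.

Distribute the polynomial across the series and collect like powers.
[s^0] = 3;  [s^1] = 1;  [s^2] = -29/2;  [s^3] = -9/2;  [s^4] = 117/8.

117*s^4/8 - 9*s^3/2 - 29*s^2/2 + s + 3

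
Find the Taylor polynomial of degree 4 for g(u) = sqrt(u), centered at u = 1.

g(1) = 1
g′(1) = 1/2
g′′(1) = -1/4
g′′′(1) = 3/8
g^(4)(1) = -15/16
Dividing each by k! gives the coefficients c_0, ..., c_4.

-5*(u - 1)^4/128 + (u - 1)^3/16 - (u - 1)^2/8 + (u - 1)/2 + 1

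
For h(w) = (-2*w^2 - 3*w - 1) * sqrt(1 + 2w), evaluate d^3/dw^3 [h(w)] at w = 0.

Multiply each power in the prefactor through the base expansion.
The coefficient of w^3 in the expansion is -1, so h′′′(0) = 3! * (-1) = -6.

-6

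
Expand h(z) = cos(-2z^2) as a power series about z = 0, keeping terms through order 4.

h(0) = 1
h′(0) = 0
h′′(0) = 0
h′′′(0) = 0
h^(4)(0) = -48
Then c_k = h^(k)(0)/k! gives each Taylor coefficient.

1 - 2*z^4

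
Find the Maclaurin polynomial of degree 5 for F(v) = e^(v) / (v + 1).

Multiply the numerator's expansion by the denominator's geometric series.
[v^0] = 1;  [v^1] = 0;  [v^2] = 1/2;  [v^3] = -1/3;  [v^4] = 3/8;  [v^5] = -11/30.

-11*v^5/30 + 3*v^4/8 - v^3/3 + v^2/2 + 1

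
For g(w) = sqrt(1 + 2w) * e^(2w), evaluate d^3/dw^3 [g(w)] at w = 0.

17

Expand each factor separately, then convolve coefficients.
From the series, [w^3] g = 17/6; multiply by 3! = 6 to get 17.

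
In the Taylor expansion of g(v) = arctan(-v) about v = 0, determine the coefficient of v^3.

[v^0] = 0;  [v^1] = -1;  [v^2] = 0;  [v^3] = 1/3.
So c_3 = g′′′(0)/3! = 1/3.

1/3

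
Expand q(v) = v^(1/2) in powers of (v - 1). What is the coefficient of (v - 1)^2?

-1/8

q(1) = 1
q′(1) = 1/2
q′′(1) = -1/4
So c_2 = q′′(1)/2! = -1/8.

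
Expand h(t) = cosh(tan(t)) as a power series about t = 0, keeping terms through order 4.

Let u equal the inner series; expand the outer function in u and truncate.
[t^0] = 1;  [t^1] = 0;  [t^2] = 1/2;  [t^3] = 0;  [t^4] = 3/8.

3*t^4/8 + t^2/2 + 1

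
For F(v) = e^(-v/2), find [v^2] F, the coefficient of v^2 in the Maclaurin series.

1/8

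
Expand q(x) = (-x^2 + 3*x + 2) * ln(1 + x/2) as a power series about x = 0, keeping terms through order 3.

-19*x^3/24 + 5*x^2/4 + x

Multiply each power in the prefactor through the base expansion.
[x^0] = 0;  [x^1] = 1;  [x^2] = 5/4;  [x^3] = -19/24.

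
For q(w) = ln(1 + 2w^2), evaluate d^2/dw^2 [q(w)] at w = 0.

4

From the series, [w^2] q = 2; multiply by 2! = 2 to get 4.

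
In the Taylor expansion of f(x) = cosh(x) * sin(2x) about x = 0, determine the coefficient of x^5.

Expand each factor separately, then convolve coefficients.
f(0) = 0
f′(0) = 2
f′′(0) = 0
f′′′(0) = -2
f^(4)(0) = 0
f^(5)(0) = -38
So c_5 = f^(5)(0)/5! = -19/60.

-19/60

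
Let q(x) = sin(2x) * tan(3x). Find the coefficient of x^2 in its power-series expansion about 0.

Take the Cauchy product of the two expansions.
q(0) = 0
q′(0) = 0
q′′(0) = 12

6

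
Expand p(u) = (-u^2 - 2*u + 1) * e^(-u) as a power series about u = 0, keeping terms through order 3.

-u^3/6 + 3*u^2/2 - 3*u + 1

Shift and add copies of the series according to the polynomial's terms.
p(0) = 1
p′(0) = -3
p′′(0) = 3
p′′′(0) = -1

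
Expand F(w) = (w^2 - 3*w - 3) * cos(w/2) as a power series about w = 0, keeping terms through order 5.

Shift and add copies of the series according to the polynomial's terms.
F(0) = -3
F′(0) = -3
F′′(0) = 11/4
F′′′(0) = 9/4
F^(4)(0) = -51/16
F^(5)(0) = -15/16

-w^5/128 - 17*w^4/128 + 3*w^3/8 + 11*w^2/8 - 3*w - 3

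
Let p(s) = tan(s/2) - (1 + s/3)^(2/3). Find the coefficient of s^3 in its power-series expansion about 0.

697/17496

Expand each term separately and add.
[s^0] = -1;  [s^1] = 5/18;  [s^2] = 1/81;  [s^3] = 697/17496.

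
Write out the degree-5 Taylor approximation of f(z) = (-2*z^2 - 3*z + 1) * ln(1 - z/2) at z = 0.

119*z^5/960 + 23*z^4/64 + 4*z^3/3 + 11*z^2/8 - z/2

Multiply each power in the prefactor through the base expansion.
[z^0] = 0;  [z^1] = -1/2;  [z^2] = 11/8;  [z^3] = 4/3;  [z^4] = 23/64;  [z^5] = 119/960.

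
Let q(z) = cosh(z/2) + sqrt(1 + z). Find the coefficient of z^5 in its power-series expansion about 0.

Add the two expansions coefficient-wise.
So c_5 = q^(5)(0)/5! = 7/256.

7/256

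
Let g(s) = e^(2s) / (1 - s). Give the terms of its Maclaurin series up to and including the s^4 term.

Write out both Maclaurin series and multiply, keeping only the needed powers.
[s^0] = 1;  [s^1] = 3;  [s^2] = 5;  [s^3] = 19/3;  [s^4] = 7.

7*s^4 + 19*s^3/3 + 5*s^2 + 3*s + 1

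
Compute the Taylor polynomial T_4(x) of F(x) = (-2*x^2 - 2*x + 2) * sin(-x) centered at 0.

Distribute the polynomial across the series and collect like powers.
F(0) = 0
F′(0) = -2
F′′(0) = 4
F′′′(0) = 14
F^(4)(0) = -8

-x^4/3 + 7*x^3/3 + 2*x^2 - 2*x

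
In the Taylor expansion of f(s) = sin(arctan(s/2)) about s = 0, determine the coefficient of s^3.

Compose series: expand the inner function first, then feed it into the outer expansion.
So c_3 = f′′′(0)/3! = -1/16.

-1/16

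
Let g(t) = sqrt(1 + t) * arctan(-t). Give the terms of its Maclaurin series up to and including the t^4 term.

5*t^4/48 + 11*t^3/24 - t^2/2 - t

Multiply the two series term by term and collect like powers.
g(0) = 0
g′(0) = -1
g′′(0) = -1
g′′′(0) = 11/4
g^(4)(0) = 5/2
Dividing each by k! gives the coefficients c_0, ..., c_4.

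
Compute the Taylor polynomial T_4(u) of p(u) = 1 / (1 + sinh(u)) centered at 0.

4*u^4/3 - 7*u^3/6 + u^2 - u + 1

Write 1/(1+u) = 1 - u + u^2 - u^3 + ... and substitute the series for u.
p(0) = 1
p′(0) = -1
p′′(0) = 2
p′′′(0) = -7
p^(4)(0) = 32
The Taylor polynomial is Σ p^(k)(0)/k! · u^k.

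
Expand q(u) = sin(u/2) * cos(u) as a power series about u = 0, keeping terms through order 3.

Take the Cauchy product of the two expansions.
q(0) = 0
q′(0) = 1/2
q′′(0) = 0
q′′′(0) = -13/8

-13*u^3/48 + u/2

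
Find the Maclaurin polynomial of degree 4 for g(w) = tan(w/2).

[w^0] = 0;  [w^1] = 1/2;  [w^2] = 0;  [w^3] = 1/24;  [w^4] = 0.

w^3/24 + w/2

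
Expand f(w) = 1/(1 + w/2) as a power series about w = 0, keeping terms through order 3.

-w^3/8 + w^2/4 - w/2 + 1

[w^0] = 1;  [w^1] = -1/2;  [w^2] = 1/4;  [w^3] = -1/8.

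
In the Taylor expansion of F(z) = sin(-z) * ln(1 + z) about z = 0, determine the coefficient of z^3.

1/2

Take the Cauchy product of the two expansions.
F(0) = 0
F′(0) = 0
F′′(0) = -2
F′′′(0) = 3
The Taylor polynomial is Σ F^(k)(0)/k! · z^k.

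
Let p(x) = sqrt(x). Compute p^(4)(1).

From the series, [(x - 1)^4] p = -5/128; multiply by 4! = 24 to get -15/16.

-15/16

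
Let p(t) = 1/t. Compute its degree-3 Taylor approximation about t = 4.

Apply the Taylor formula c_k = f^(k)(a)/k!.
[(t - 4)^0] = 1/4;  [(t - 4)^1] = -1/16;  [(t - 4)^2] = 1/64;  [(t - 4)^3] = -1/256.

-(t - 4)^3/256 + (t - 4)^2/64 - (t - 4)/16 + 1/4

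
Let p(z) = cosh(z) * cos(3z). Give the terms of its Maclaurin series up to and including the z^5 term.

Take the Cauchy product of the two expansions.
p(0) = 1
p′(0) = 0
p′′(0) = -8
p′′′(0) = 0
p^(4)(0) = 28
p^(5)(0) = 0
Dividing each by k! gives the coefficients c_0, ..., c_5.

7*z^4/6 - 4*z^2 + 1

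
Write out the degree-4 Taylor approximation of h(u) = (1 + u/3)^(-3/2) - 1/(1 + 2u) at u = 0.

-18397*u^4/1152 + 3421*u^3/432 - 91*u^2/24 + 3*u/2

Expand each term separately and add.
[u^0] = 0;  [u^1] = 3/2;  [u^2] = -91/24;  [u^3] = 3421/432;  [u^4] = -18397/1152.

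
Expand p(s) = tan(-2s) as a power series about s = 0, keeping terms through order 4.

p(0) = 0
p′(0) = -2
p′′(0) = 0
p′′′(0) = -16
p^(4)(0) = 0

-8*s^3/3 - 2*s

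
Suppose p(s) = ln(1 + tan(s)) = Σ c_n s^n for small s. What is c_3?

Substitute the inner expansion into the outer series and collect powers.
p(0) = 0
p′(0) = 1
p′′(0) = -1
p′′′(0) = 4
So c_3 = p′′′(0)/3! = 2/3.

2/3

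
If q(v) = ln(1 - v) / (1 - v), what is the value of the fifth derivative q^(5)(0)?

-274

Write out both Maclaurin series and multiply, keeping only the needed powers.
The coefficient of v^5 in the expansion is -137/60, so q^(5)(0) = 5! * (-137/60) = -274.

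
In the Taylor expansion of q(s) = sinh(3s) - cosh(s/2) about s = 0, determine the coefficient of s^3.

9/2

Add the two expansions coefficient-wise.
So c_3 = q′′′(0)/3! = 9/2.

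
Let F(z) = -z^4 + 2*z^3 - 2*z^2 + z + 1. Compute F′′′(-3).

84

The coefficient of (z + 3)^3 in the expansion is 14, so F′′′(-3) = 3! * (14) = 84.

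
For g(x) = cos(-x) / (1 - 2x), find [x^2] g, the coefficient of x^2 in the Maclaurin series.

7/2

Take the Cauchy product of the two expansions.
g(0) = 1
g′(0) = 2
g′′(0) = 7
Dividing each by k! gives the coefficients c_0, ..., c_2.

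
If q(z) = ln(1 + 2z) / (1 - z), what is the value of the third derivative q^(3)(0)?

16

Write out both Maclaurin series and multiply, keeping only the needed powers.
The coefficient of z^3 in the expansion is 8/3, so q′′′(0) = 3! * (8/3) = 16.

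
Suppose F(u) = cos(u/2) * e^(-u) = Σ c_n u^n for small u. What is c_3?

Take the Cauchy product of the two expansions.
[u^0] = 1;  [u^1] = -1;  [u^2] = 3/8;  [u^3] = -1/24.
So c_3 = F′′′(0)/3! = -1/24.

-1/24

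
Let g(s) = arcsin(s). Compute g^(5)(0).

The coefficient of s^5 in the expansion is 3/40, so g^(5)(0) = 5! * (3/40) = 9.

9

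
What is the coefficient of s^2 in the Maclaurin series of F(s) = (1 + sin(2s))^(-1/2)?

3/2

Plug the Maclaurin series of the inner function into that of the outer and collect terms.
F(0) = 1
F′(0) = -1
F′′(0) = 3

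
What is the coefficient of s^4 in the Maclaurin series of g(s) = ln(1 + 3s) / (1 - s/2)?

Write out both Maclaurin series and multiply, keeping only the needed powers.

-33/2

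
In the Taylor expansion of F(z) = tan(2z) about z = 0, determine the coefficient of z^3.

F(0) = 0
F′(0) = 2
F′′(0) = 0
F′′′(0) = 16

8/3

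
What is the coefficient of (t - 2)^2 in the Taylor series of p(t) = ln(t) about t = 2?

p(2) = ln(2)
p′(2) = 1/2
p′′(2) = -1/4
So c_2 = p′′(2)/2! = -1/8.

-1/8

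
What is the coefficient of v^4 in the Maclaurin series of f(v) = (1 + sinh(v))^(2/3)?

Plug the Maclaurin series of the inner function into that of the outer and collect terms.
f(0) = 1
f′(0) = 2/3
f′′(0) = -2/9
f′′′(0) = 26/27
f^(4)(0) = -128/81
So c_4 = f^(4)(0)/4! = -16/243.

-16/243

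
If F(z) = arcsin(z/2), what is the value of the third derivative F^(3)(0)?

From the series, [z^3] F = 1/48; multiply by 3! = 6 to get 1/8.

1/8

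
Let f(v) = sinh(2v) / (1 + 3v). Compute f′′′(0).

Take the Cauchy product of the two expansions.
The coefficient of v^3 in the expansion is 58/3, so f′′′(0) = 3! * (58/3) = 116.

116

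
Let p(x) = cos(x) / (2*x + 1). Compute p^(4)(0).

Expand 1/(denominator) as a geometric series and multiply by the numerator's series.
From the series, [x^4] p = 337/24; multiply by 4! = 24 to get 337.

337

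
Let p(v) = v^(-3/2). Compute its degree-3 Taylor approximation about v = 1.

-35*(v - 1)^3/16 + 15*(v - 1)^2/8 - 3*(v - 1)/2 + 1

[(v - 1)^0] = 1;  [(v - 1)^1] = -3/2;  [(v - 1)^2] = 15/8;  [(v - 1)^3] = -35/16.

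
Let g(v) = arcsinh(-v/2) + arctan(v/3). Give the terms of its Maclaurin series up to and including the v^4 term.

Combine the two series term by term.
g(0) = 0
g′(0) = -1/6
g′′(0) = 0
g′′′(0) = 11/216
g^(4)(0) = 0

11*v^3/1296 - v/6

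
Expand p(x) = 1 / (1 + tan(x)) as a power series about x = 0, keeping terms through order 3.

-4*x^3/3 + x^2 - x + 1

Use the geometric series for the reciprocal, then substitute.
p(0) = 1
p′(0) = -1
p′′(0) = 2
p′′′(0) = -8
Then c_k = p^(k)(0)/k! gives each Taylor coefficient.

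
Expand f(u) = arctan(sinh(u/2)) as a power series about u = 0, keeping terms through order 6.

Let u equal the inner series; expand the outer function in u and truncate.

u^5/768 - u^3/48 + u/2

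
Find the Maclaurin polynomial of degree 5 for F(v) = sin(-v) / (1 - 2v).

Multiply the two series term by term and collect like powers.

-1841*v^5/120 - 23*v^4/3 - 23*v^3/6 - 2*v^2 - v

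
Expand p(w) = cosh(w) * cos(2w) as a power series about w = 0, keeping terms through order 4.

-7*w^4/24 - 3*w^2/2 + 1

Take the Cauchy product of the two expansions.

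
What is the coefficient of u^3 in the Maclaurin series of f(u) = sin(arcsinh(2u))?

Compose series: expand the inner function first, then feed it into the outer expansion.
[u^0] = 0;  [u^1] = 2;  [u^2] = 0;  [u^3] = -8/3.

-8/3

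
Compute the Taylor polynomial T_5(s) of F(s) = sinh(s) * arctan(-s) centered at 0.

Multiply the two series term by term and collect like powers.
F(0) = 0
F′(0) = 0
F′′(0) = -2
F′′′(0) = 0
F^(4)(0) = 4
F^(5)(0) = 0
Then c_k = F^(k)(0)/k! gives each Taylor coefficient.

s^4/6 - s^2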